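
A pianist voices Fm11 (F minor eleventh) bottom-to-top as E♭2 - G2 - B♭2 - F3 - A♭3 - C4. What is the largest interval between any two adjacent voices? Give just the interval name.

Adjacent intervals: E♭2→G2 = major third; G2→B♭2 = minor third; B♭2→F3 = perfect fifth; F3→A♭3 = minor third; A♭3→C4 = major third.
The largest is B♭2 to F3, a perfect fifth (7 semitones).

perfect 5th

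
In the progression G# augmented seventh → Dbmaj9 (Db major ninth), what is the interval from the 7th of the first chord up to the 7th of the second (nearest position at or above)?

diminished fifth

The 7th of G# augmented seventh is F#; the 7th of Dbmaj9 (Db major ninth) is C.
5 letter names make it a fifth; at 6 semitones (a half step narrower than perfect) the quality is diminished.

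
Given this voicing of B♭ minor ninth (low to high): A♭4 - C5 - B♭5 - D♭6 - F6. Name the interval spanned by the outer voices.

M13

The outer voices are A♭4 and F6.
A♭ up to F spans 13 letter names and 21 semitones — a major thirteenth.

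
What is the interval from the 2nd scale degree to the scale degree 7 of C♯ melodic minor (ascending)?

M6

C♯ melodic minor: C♯ D♯ E F♯ G♯ A♯ B♯.
So we need the interval from D♯ up to B♯.
D♯ up to B♯ spans 6 letter names and 9 semitones — a major sixth.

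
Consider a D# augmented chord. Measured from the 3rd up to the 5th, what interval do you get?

The chord tones of D#+ are D# F## A##.
3rd = F##; 5th = A##.
Counting 3 letters and 4 half steps from F## gives a major third.

major 3rd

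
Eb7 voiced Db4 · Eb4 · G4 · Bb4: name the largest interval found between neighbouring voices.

major 3rd

Adjacent intervals: Db4→Eb4 = major second; Eb4→G4 = major third; G4→Bb4 = minor third.
The largest is Eb4 to G4, a major third (4 semitones).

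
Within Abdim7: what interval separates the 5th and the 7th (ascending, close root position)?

minor third

The chord tones of Abdim7 (Ab diminished seventh) are Ab-Cb-Ebb-Gbb.
That puts Ebb below Gbb.
From Ebb to Gbb: 3 semitones over a third = minor.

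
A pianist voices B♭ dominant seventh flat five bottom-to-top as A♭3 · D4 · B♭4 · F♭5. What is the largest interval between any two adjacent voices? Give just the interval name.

Adjacent intervals: A♭3→D4 = augmented fourth; D4→B♭4 = minor sixth; B♭4→F♭5 = diminished fifth.
The largest is D4 to B♭4, a minor sixth (8 semitones).

minor sixth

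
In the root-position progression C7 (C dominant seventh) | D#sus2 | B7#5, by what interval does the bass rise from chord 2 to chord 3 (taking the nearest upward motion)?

The roots are D# and B.
6 letter names make it a sixth; at 8 semitones (a half step narrower than major) the quality is minor.

m6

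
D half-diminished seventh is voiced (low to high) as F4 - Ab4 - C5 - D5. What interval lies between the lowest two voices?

Those voices are F4 and Ab4.
From F to Ab: 3 semitones over a third = minor.

minor 3rd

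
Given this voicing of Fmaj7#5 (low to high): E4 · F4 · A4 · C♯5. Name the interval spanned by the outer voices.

The outer voices are E4 and C♯5.
Counting 6 letters and 9 half steps from E gives a major sixth.

major sixth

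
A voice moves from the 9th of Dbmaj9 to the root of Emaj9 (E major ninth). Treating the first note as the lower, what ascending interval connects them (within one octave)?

The 9th of Dbmaj9 is Eb; the root of Emaj9 (E major ninth) is E.
From Eb to E: 1 semitone over a unison = augmented.

augmented 1st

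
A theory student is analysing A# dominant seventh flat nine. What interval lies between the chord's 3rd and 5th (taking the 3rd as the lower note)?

Spelling the chord: A# C## E# G# B.
So we need the interval from C## up to E#.
C## up to E# is 3 semitones, a half step narrower than a major third, so the interval is minor.

minor 3rd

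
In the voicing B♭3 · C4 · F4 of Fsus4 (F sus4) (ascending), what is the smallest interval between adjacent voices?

Adjacent intervals: B♭3→C4 = major second; C4→F4 = perfect fourth.
The smallest is B♭3 to C4, a major second (2 semitones).

major second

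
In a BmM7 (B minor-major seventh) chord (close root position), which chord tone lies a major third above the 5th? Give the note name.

A#

B minor-major seventh: B–D–F♯–A♯.
The 5th is F♯. A major third above F♯ is A♯.
A♯ is the chord's 7th.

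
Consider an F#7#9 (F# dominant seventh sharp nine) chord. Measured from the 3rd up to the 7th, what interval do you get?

F#7#9: F# A# C# E G##.
3rd = A#; 7th = E.
A# up to E is 6 semitones, a half step narrower than a perfect fifth, so the interval is diminished.
This 3–7 tritone is the characteristic tension at the heart of the dominant sound.

diminished fifth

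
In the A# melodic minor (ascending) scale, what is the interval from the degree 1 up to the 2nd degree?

The scale runs A# B# C# D# E# F## G##.
Degree 1 = A#; scale degree 2 = B#.
From A# to B# is 2 semitones, exactly the major second.

major second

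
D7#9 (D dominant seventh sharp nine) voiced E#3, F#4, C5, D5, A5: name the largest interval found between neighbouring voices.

minor ninth

Adjacent intervals: E#3→F#4 = minor ninth; F#4→C5 = diminished fifth; C5→D5 = major second; D5→A5 = perfect fifth.
The largest is E#3 to F#4, a minor ninth (13 semitones).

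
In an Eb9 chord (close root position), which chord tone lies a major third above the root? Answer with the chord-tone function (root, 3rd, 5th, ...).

3rd

Eb9 (Eb dominant ninth) is spelled Eb–G–Bb–Db–F.
The root is Eb. A major third above Eb is G.
G is the chord's 3rd.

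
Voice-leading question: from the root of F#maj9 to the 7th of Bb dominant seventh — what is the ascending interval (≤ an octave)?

d3

F#maj9 has F# as its root, and Bb dominant seventh has Ab as its 7th.
3 letter names make it a third; at 2 semitones (a whole step narrower than major) the quality is diminished.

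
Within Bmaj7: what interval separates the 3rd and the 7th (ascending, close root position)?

Spelling the chord: B, D#, F#, A#.
3rd = D#; 7th = A#.
D# up to A# spans 5 letter names and 7 semitones — a perfect fifth.

perfect fifth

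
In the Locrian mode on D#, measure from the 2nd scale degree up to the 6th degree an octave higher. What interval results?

D# locrian: D# E F# G# A B C#.
So we need the interval from E up to B.
From E to B is 19 semitones, exactly the perfect twelfth.

perfect 12th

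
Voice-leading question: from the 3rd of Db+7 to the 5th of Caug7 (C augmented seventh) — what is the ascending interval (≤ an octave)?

Db+7 has F as its 3rd, and Caug7 (C augmented seventh) has G# as its 5th.
F up to G# is 3 semitones, a half step wider than a major second, so the interval is augmented.

augmented second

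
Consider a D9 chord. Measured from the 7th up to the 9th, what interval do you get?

D9 (D dominant ninth) is spelled D F# A C E.
7th = C; 9th = E.
From C to E is 4 semitones, exactly the major third.

M3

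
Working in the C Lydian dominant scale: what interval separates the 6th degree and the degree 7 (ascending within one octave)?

minor 2nd

C lydian dominant: C D E F# G A Bb.
So we need the interval from A up to Bb.
From A to Bb: 1 semitone over a second = minor.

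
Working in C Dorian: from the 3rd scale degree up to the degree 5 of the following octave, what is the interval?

major tenth

The scale runs C D Eb F G A Bb.
The 3rd scale degree is Eb and the scale degree 5 (up an octave) is G.
Counting 10 letters and 16 half steps from Eb gives a major tenth.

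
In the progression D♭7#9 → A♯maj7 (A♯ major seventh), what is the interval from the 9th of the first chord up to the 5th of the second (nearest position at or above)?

augmented 1st

The 9th of D♭7#9 is E; the 5th of A♯maj7 (A♯ major seventh) is E♯.
E up to E♯ is 1 semitone, a half step wider than a perfect unison, so the interval is augmented.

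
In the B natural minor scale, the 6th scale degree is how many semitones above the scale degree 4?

3

The scale is B C# D E F# G A.
E up to G is a minor third — 3 semitones.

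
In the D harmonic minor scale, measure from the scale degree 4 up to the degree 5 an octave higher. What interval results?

major ninth

D harmonic minor: D E F G A Bb C#.
So we need the interval from G up to A.
From G to A is 14 semitones, exactly the major ninth.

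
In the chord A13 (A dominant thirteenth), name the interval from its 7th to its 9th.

major third

Spelling the chord: A–C#–E–G–B–F#.
So we need the interval from G up to B.
From G to B is 4 semitones, exactly the major third.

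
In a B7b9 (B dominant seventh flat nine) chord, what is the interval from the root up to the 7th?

minor 7th

Spelling the chord: B–D#–F#–A–C.
So we need the interval from B up to A.
B up to A is 10 semitones, a half step narrower than a major seventh, so the interval is minor.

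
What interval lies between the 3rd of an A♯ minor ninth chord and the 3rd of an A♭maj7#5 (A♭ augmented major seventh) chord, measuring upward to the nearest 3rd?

diminished octave

The 3rd of A♯ minor ninth is C♯; the 3rd of A♭maj7#5 (A♭ augmented major seventh) is C.
C♯ up to C is 11 semitones, a half step narrower than a perfect octave, so the interval is diminished.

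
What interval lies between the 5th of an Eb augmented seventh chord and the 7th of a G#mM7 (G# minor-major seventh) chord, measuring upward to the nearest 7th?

augmented fifth

The 5th of Eb augmented seventh is B; the 7th of G#mM7 (G# minor-major seventh) is F##.
5 letter names make it a fifth; at 8 semitones (a half step wider than perfect) the quality is augmented.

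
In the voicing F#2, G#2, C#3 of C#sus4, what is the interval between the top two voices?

Those voices are G#2 and C#3.
From G# to C# is 5 semitones, exactly the perfect fourth.

P4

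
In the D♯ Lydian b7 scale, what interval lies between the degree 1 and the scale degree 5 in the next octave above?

perfect 12th

D♯ lydian dominant: D♯ E♯ F𝄪 G𝄪 A♯ B♯ C♯.
The degree 1 is D♯ and the 5th scale degree (up an octave) is A♯.
From D♯ to A♯ is 19 semitones, exactly the perfect twelfth.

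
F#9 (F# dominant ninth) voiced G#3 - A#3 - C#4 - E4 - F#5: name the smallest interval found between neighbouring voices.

major 2nd

Adjacent intervals: G#3→A#3 = major second; A#3→C#4 = minor third; C#4→E4 = minor third; E4→F#5 = major ninth.
The smallest is G#3 to A#3, a major second (2 semitones).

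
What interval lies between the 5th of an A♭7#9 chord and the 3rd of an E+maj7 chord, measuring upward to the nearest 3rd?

A♭7#9 has E♭ as its 5th, and E+maj7 has G♯ as its 3rd.
E♭ up to G♯ is 5 semitones, a half step wider than a major third, so the interval is augmented.

augmented 3rd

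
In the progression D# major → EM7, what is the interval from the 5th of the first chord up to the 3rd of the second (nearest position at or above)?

The 5th of D# major is A#; the 3rd of EM7 is G#.
From A# to G#: 10 semitones over a seventh = minor.

minor seventh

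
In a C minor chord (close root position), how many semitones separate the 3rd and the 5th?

C- (C minor) is spelled C-Eb-G.
Eb to G is a major third: 4 semitones.

4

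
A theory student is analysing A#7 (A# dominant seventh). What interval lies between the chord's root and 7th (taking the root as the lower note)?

minor seventh

A#7 (A# dominant seventh) is spelled A#, C##, E#, G#.
Root = A#; 7th = G#.
A# up to G# is 10 semitones, a half step narrower than a major seventh, so the interval is minor.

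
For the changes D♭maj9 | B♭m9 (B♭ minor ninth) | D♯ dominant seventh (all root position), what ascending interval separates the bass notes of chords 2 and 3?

augmented third

The roots are B♭ and D♯.
B♭ up to D♯ is 5 semitones, a half step wider than a major third, so the interval is augmented.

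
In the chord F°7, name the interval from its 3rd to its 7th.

Spelling the chord: F–Ab–Cb–Ebb.
That puts Ab below Ebb.
Ab up to Ebb is 6 semitones, a half step narrower than a perfect fifth, so the interval is diminished.

diminished fifth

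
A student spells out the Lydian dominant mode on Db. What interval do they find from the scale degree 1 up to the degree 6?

Db lydian dominant: Db Eb F G Ab Bb Cb.
The scale degree 1 is Db and the 6th scale degree is Bb.
Counting 6 letters and 9 half steps from Db gives a major sixth.

major sixth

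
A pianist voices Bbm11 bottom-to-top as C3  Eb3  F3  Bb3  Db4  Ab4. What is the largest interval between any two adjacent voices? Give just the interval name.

P5

Adjacent intervals: C3→Eb3 = minor third; Eb3→F3 = major second; F3→Bb3 = perfect fourth; Bb3→Db4 = minor third; Db4→Ab4 = perfect fifth.
The largest is Db4 to Ab4, a perfect fifth (7 semitones).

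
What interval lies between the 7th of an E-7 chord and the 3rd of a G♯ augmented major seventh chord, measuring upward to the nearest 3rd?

augmented sixth

E-7 has D as its 7th, and G♯ augmented major seventh has B♯ as its 3rd.
6 letter names make it a sixth; at 10 semitones (a half step wider than major) the quality is augmented.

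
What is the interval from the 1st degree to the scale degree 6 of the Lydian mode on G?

The scale runs G A B C# D E F#.
The 1st degree is G and the 6th scale degree is E.
From G to E is 9 semitones, exactly the major sixth.

major sixth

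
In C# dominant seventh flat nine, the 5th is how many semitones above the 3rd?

3

C#7b9 (C# dominant seventh flat nine): C#-E#-G#-B-D.
E# to G# is a minor third: 3 semitones.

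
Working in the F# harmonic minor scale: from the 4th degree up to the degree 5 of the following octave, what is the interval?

major ninth

The scale runs F# G# A B C# D E#.
So we need the interval from B up to C#.
From B to C# is 14 semitones, exactly the major ninth.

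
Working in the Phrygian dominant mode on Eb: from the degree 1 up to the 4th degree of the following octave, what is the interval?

perfect 11th

Eb phrygian dominant: Eb Fb G Ab Bb Cb Db.
So we need the interval from Eb up to Ab.
Counting 11 letters and 17 half steps from Eb gives a perfect eleventh.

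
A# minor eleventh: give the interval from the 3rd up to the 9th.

major 7th

Spelling the chord: A#–C#–E#–G#–B#–D#.
3rd = C#; 9th = B#.
Counting 7 letters and 11 half steps from C# gives a major seventh.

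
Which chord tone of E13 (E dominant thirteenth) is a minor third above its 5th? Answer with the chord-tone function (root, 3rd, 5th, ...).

7th

Spelling the chord: E-G#-B-D-F#-C#.
The 5th is B. A minor third above B is D.
D is the chord's 7th.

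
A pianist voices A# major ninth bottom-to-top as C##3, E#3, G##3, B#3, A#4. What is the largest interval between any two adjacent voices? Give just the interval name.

minor seventh

Adjacent intervals: C##3→E#3 = minor third; E#3→G##3 = major third; G##3→B#3 = minor third; B#3→A#4 = minor seventh.
The largest is B#3 to A#4, a minor seventh (10 semitones).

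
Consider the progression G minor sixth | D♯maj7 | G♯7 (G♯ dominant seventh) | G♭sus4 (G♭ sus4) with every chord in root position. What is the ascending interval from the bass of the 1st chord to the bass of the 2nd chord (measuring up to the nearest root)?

augmented fifth

The roots are G and D♯.
5 letter names make it a fifth; at 8 semitones (a half step wider than perfect) the quality is augmented.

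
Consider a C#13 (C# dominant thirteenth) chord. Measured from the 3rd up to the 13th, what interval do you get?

Spelling the chord: C#–E#–G#–B–D#–A#.
So we need the interval from E# up to A#.
Counting 11 letters and 17 half steps from E# gives a perfect eleventh.

perfect 11th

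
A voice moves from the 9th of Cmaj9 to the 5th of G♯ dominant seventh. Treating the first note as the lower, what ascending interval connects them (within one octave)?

The 9th of Cmaj9 is D; the 5th of G♯ dominant seventh is D♯.
From D to D♯: 1 semitone over a unison = augmented.

augmented unison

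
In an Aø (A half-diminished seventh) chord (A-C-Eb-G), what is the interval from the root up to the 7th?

m7

So we need the interval from A up to G.
From A to G: 10 semitones over a seventh = minor.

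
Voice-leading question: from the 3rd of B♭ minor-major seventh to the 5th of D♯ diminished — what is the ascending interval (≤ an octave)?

B♭ minor-major seventh has D♭ as its 3rd, and D♯ diminished has A as its 5th.
D♭ up to A is 8 semitones, a half step wider than a perfect fifth, so the interval is augmented.

A5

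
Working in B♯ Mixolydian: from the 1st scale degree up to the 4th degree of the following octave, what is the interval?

Spelling B♯ Mixolydian: B♯ C𝄪 D𝄪 E♯ F𝄪 G𝄪 A♯.
The 1st scale degree is B♯ and the 4th degree (up an octave) is E♯.
B♯ up to E♯ spans 11 letter names and 17 semitones — a perfect eleventh.

perfect 11th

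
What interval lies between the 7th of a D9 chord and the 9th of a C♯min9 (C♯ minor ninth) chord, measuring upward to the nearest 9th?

D9 has C as its 7th, and C♯min9 (C♯ minor ninth) has D♯ as its 9th.
2 letter names make it a second; at 3 semitones (a half step wider than major) the quality is augmented.

augmented second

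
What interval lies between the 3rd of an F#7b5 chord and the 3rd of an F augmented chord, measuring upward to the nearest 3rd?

d8

F#7b5 has A# as its 3rd, and F augmented has A as its 3rd.
8 letter names make it an octave; at 11 semitones (a half step narrower than perfect) the quality is diminished.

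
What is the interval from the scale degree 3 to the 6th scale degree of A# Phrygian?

The scale runs A# B C# D# E# F# G#.
Scale degree 3 = C#; scale degree 6 = F#.
C# up to F# spans 4 letter names and 5 semitones — a perfect fourth.

perfect fourth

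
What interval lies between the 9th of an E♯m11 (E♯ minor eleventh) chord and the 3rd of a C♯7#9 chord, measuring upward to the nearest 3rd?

The 9th of E♯m11 (E♯ minor eleventh) is F𝄪; the 3rd of C♯7#9 is E♯.
F𝄪 up to E♯ is 10 semitones, a half step narrower than a major seventh, so the interval is minor.

minor seventh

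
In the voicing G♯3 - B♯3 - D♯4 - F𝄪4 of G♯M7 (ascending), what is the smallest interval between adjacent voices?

minor third

Adjacent intervals: G♯3→B♯3 = major third; B♯3→D♯4 = minor third; D♯4→F𝄪4 = major third.
The smallest is B♯3 to D♯4, a minor third (3 semitones).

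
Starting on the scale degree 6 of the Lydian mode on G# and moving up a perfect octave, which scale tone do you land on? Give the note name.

E#

The scale is G# A# B# C## D# E# F##.
The scale degree 6 is E#; a perfect octave above that is E# — scale degree 6.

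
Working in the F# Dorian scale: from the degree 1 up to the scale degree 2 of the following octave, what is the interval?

major ninth

F# dorian: F# G# A B C# D# E.
The degree 1 is F# and the degree 2 (up an octave) is G#.
F# up to G# spans 9 letter names and 14 semitones — a major ninth.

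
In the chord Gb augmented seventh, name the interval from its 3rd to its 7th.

Spelling the chord: Gb–Bb–D–Fb.
So we need the interval from Bb up to Fb.
Bb up to Fb is 6 semitones, a half step narrower than a perfect fifth, so the interval is diminished.
That tritone between 3rd and 7th is what gives the dominant seventh its pull toward resolution.

d5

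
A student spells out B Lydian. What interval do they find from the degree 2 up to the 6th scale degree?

P5

The scale runs B C♯ D♯ E♯ F♯ G♯ A♯.
The degree 2 is C♯ and the degree 6 is G♯.
From C♯ to G♯ is 7 semitones, exactly the perfect fifth.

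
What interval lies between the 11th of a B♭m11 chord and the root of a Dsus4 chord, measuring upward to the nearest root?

major seventh

The 11th of B♭m11 is E♭; the root of Dsus4 is D.
From E♭ to D is 11 semitones, exactly the major seventh.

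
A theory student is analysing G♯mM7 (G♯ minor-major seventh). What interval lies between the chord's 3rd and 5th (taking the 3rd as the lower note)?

major 3rd

G♯mM7 (G♯ minor-major seventh) is spelled G♯-B-D♯-F𝄪.
The 3rd is B and the 5th is D♯.
From B to D♯ is 4 semitones, exactly the major third.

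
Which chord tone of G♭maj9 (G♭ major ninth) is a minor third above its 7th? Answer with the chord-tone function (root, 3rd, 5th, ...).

9th

Spelling the chord: G♭ B♭ D♭ F A♭.
The 7th is F. A minor third above F is A♭.
A♭ is the chord's 9th.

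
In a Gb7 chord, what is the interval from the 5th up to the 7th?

minor third

The chord tones of Gb7 (Gb dominant seventh) are Gb Bb Db Fb.
That puts Db below Fb.
3 letter names make it a third; at 3 semitones (a half step narrower than major) the quality is minor.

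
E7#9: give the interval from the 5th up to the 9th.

augmented fifth

E7#9 is spelled E-G#-B-D-F##.
The 5th is B and the 9th is F##.
From B to F##: 8 semitones over a fifth = augmented.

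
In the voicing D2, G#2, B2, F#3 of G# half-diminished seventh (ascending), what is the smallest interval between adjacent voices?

minor third

Adjacent intervals: D2→G#2 = augmented fourth; G#2→B2 = minor third; B2→F#3 = perfect fifth.
The smallest is G#2 to B2, a minor third (3 semitones).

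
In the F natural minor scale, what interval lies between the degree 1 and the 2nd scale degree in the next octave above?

major ninth

Spelling the F natural minor scale: F G A♭ B♭ C D♭ E♭.
The degree 1 is F and the 2nd degree (up an octave) is G.
Counting 9 letters and 14 half steps from F gives a major ninth.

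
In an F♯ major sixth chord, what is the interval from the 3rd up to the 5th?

F♯6 is spelled F♯–A♯–C♯–D♯.
3rd = A♯; 5th = C♯.
A♯ up to C♯ is 3 semitones, a half step narrower than a major third, so the interval is minor.

minor third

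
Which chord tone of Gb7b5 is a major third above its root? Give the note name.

Bb

Gb7b5 (Gb dominant seventh flat five) is spelled Gb, Bb, Dbb, Fb.
The root is Gb. A major third above Gb is Bb.
Bb is the chord's 3rd.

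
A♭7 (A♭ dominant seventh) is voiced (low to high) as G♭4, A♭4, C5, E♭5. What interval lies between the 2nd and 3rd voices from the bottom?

major 3rd

Those voices are A♭4 and C5.
Counting 3 letters and 4 half steps from A♭ gives a major third.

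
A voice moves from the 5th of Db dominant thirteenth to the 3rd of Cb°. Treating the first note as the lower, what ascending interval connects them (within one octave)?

diminished fifth

Db dominant thirteenth has Ab as its 5th, and Cb° has Ebb as its 3rd.
5 letter names make it a fifth; at 6 semitones (a half step narrower than perfect) the quality is diminished.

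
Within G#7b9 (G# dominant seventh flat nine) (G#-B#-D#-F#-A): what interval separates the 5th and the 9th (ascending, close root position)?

diminished 5th

The 5th is D# and the 9th is A.
From D# to A: 6 semitones over a fifth = diminished.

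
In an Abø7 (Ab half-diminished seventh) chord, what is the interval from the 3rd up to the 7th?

perfect fifth

Abø7: Ab-Cb-Ebb-Gb.
So we need the interval from Cb up to Gb.
Counting 5 letters and 7 half steps from Cb gives a perfect fifth.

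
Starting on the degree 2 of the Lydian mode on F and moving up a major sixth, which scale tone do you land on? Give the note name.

The scale is F G A B C D E.
The degree 2 is G; a major sixth above that is E — scale degree 7.

E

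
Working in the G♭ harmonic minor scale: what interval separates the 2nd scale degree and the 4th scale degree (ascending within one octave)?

minor third

Spelling the G♭ harmonic minor scale: G♭ A♭ B𝄫 C♭ D♭ E𝄫 F.
The 2nd scale degree is A♭ and the scale degree 4 is C♭.
3 letter names make it a third; at 3 semitones (a half step narrower than major) the quality is minor.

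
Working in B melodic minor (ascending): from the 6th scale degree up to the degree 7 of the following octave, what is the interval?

major ninth

Spelling B melodic minor (ascending): B C# D E F# G# A#.
So we need the interval from G# up to A#.
From G# to A# is 14 semitones, exactly the major ninth.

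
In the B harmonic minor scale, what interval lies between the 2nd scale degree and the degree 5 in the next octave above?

The scale runs B C# D E F# G A#.
2nd scale degree = C#; degree 5 (up an octave) = F#.
From C# to F# is 17 semitones, exactly the perfect eleventh.

perfect 11th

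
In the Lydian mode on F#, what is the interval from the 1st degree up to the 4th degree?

F# lydian: F# G# A# B# C# D# E#.
The 1st degree is F# and the degree 4 is B#.
4 letter names make it a fourth; at 6 semitones (a half step wider than perfect) the quality is augmented.

augmented fourth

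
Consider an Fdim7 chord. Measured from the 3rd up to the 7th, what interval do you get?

The chord tones of F diminished seventh are F, A♭, C♭, E𝄫.
So we need the interval from A♭ up to E𝄫.
5 letter names make it a fifth; at 6 semitones (a half step narrower than perfect) the quality is diminished.

diminished fifth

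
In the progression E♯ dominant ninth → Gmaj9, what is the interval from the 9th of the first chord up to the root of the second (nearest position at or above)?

E♯ dominant ninth has F𝄪 as its 9th, and Gmaj9 has G as its root.
F𝄪 up to G is 0 semitones, a whole step narrower than a major second, so the interval is diminished.

diminished 2nd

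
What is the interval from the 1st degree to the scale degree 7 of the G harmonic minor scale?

G harmonic minor: G A B♭ C D E♭ F♯.
So we need the interval from G up to F♯.
From G to F♯ is 11 semitones, exactly the major seventh.

M7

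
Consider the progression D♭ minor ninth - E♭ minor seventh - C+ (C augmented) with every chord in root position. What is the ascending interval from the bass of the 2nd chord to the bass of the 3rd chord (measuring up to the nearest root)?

The roots are E♭ and C.
E♭ up to C spans 6 letter names and 9 semitones — a major sixth.

major sixth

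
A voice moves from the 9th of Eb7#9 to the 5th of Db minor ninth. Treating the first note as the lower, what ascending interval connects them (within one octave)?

diminished 3rd

Eb7#9 has F# as its 9th, and Db minor ninth has Ab as its 5th.
From F# to Ab: 2 semitones over a third = diminished.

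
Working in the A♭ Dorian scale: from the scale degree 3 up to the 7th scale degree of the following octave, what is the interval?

Spelling the A♭ Dorian scale: A♭ B♭ C♭ D♭ E♭ F G♭.
That puts C♭ below G♭.
From C♭ to G♭ is 19 semitones, exactly the perfect twelfth.

perfect 12th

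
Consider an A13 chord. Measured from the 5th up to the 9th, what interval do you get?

perfect 5th

A13: A–C#–E–G–B–F#.
So we need the interval from E up to B.
E up to B spans 5 letter names and 7 semitones — a perfect fifth.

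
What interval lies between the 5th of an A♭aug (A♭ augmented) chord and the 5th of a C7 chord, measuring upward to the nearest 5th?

A♭aug (A♭ augmented) has E as its 5th, and C7 has G as its 5th.
From E to G: 3 semitones over a third = minor.

minor third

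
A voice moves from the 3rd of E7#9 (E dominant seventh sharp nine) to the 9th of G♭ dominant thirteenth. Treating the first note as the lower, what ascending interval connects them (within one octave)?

The 3rd of E7#9 (E dominant seventh sharp nine) is G♯; the 9th of G♭ dominant thirteenth is A♭.
From G♯ to A♭: 0 semitones over a second = diminished.

diminished second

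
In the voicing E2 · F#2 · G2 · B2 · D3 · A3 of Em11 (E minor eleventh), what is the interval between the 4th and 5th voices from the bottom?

Those voices are B2 and D3.
From B to D: 3 semitones over a third = minor.

minor third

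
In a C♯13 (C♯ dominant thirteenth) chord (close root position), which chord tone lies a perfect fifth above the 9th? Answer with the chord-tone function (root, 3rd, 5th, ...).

C♯13 (C♯ dominant thirteenth) is spelled C♯ E♯ G♯ B D♯ A♯.
The 9th is D♯. A perfect fifth above D♯ is A♯.
A♯ is the chord's 13th.

13th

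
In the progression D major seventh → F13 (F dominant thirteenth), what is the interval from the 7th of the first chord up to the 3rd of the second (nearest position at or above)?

minor sixth

The 7th of D major seventh is C♯; the 3rd of F13 (F dominant thirteenth) is A.
6 letter names make it a sixth; at 8 semitones (a half step narrower than major) the quality is minor.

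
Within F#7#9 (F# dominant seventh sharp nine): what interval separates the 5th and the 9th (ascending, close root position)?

Spelling the chord: F#-A#-C#-E-G##.
The 5th is C# and the 9th is G##.
C# up to G## is 8 semitones, a half step wider than a perfect fifth, so the interval is augmented.

augmented fifth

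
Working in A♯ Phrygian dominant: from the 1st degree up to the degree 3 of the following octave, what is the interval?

The scale runs A♯ B C𝄪 D♯ E♯ F♯ G♯.
That puts A♯ below C𝄪.
From A♯ to C𝄪 is 16 semitones, exactly the major tenth.

M10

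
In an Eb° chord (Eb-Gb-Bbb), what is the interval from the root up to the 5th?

diminished 5th

The root is Eb and the 5th is Bbb.
5 letter names make it a fifth; at 6 semitones (a half step narrower than perfect) the quality is diminished.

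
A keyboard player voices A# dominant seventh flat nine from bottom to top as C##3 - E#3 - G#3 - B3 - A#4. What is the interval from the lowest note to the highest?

minor thirteenth

The outer voices are C##3 and A#4.
From C## to A#: 20 semitones over a thirteenth = minor.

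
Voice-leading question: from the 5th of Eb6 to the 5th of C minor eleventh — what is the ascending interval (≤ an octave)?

Eb6 has Bb as its 5th, and C minor eleventh has G as its 5th.
Bb up to G spans 6 letter names and 9 semitones — a major sixth.

major sixth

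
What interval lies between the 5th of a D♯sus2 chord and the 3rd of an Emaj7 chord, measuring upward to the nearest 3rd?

minor 7th

The 5th of D♯sus2 is A♯; the 3rd of Emaj7 is G♯.
7 letter names make it a seventh; at 10 semitones (a half step narrower than major) the quality is minor.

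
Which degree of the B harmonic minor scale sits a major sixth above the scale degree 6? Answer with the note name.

The scale is B C# D E F# G A#.
The scale degree 6 is G; a major sixth above that is E — scale degree 4.

E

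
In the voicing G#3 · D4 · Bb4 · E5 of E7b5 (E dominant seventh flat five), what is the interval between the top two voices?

Those voices are Bb4 and E5.
Bb up to E is 6 semitones, a half step wider than a perfect fourth, so the interval is augmented.

augmented fourth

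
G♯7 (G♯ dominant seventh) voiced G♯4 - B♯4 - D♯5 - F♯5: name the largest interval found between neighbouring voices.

major third

Adjacent intervals: G♯4→B♯4 = major third; B♯4→D♯5 = minor third; D♯5→F♯5 = minor third.
The largest is G♯4 to B♯4, a major third (4 semitones).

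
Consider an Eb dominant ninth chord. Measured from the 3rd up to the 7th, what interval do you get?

diminished 5th

Eb dominant ninth: Eb-G-Bb-Db-F.
That puts G below Db.
G up to Db is 6 semitones, a half step narrower than a perfect fifth, so the interval is diminished.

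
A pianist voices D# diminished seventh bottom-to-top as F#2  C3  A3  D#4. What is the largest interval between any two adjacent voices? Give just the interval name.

Adjacent intervals: F#2→C3 = diminished fifth; C3→A3 = major sixth; A3→D#4 = augmented fourth.
The largest is C3 to A3, a major sixth (9 semitones).

M6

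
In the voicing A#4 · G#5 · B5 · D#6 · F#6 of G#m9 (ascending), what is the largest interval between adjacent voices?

minor seventh

Adjacent intervals: A#4→G#5 = minor seventh; G#5→B5 = minor third; B5→D#6 = major third; D#6→F#6 = minor third.
The largest is A#4 to G#5, a minor seventh (10 semitones).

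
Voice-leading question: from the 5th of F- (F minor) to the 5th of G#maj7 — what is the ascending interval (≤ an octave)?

F- (F minor) has C as its 5th, and G#maj7 has D# as its 5th.
C up to D# is 3 semitones, a half step wider than a major second, so the interval is augmented.

augmented 2nd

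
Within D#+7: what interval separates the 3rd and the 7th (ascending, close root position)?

D#aug7 is spelled D# F## A## C#.
So we need the interval from F## up to C#.
5 letter names make it a fifth; at 6 semitones (a half step narrower than perfect) the quality is diminished.
This 3–7 tritone is the characteristic tension at the heart of the dominant sound.

diminished 5th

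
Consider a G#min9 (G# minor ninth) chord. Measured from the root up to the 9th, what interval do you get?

G#m9: G# B D# F# A#.
That puts G# below A#.
G# up to A# spans 9 letter names and 14 semitones — a major ninth.

major ninth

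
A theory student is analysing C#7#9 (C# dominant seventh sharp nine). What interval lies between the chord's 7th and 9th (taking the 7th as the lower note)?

The chord tones of C#7#9 (C# dominant seventh sharp nine) are C#–E#–G#–B–D##.
7th = B; 9th = D##.
From B to D##: 5 semitones over a third = augmented.

A3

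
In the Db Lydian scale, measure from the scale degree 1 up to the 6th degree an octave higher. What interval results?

major 13th

Db lydian: Db Eb F G Ab Bb C.
So we need the interval from Db up to Bb.
From Db to Bb is 21 semitones, exactly the major thirteenth.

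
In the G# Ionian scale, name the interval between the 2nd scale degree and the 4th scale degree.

The scale runs G# A# B# C# D# E# F##.
The 2nd scale degree is A# and the 4th degree is C#.
A# up to C# is 3 semitones, a half step narrower than a major third, so the interval is minor.

m3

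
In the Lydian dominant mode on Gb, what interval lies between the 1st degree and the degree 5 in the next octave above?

Spelling the Lydian dominant mode on Gb: Gb Ab Bb C Db Eb Fb.
1st degree = Gb; scale degree 5 (up an octave) = Db.
From Gb to Db is 19 semitones, exactly the perfect twelfth.

perfect 12th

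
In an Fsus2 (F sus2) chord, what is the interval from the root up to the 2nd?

major second

Fsus2 is spelled F G C.
That puts F below G.
From F to G is 2 semitones, exactly the major second.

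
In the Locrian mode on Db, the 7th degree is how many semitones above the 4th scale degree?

5

The scale is Db Ebb Fb Gb Abb Bbb Cb.
Gb up to Cb is a perfect fourth — 5 semitones.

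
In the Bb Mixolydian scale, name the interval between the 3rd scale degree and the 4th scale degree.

minor 2nd

The scale runs Bb C D Eb F G Ab.
So we need the interval from D up to Eb.
D up to Eb is 1 semitone, a half step narrower than a major second, so the interval is minor.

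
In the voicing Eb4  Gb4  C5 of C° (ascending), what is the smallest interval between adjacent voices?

m3

Adjacent intervals: Eb4→Gb4 = minor third; Gb4→C5 = augmented fourth.
The smallest is Eb4 to Gb4, a minor third (3 semitones).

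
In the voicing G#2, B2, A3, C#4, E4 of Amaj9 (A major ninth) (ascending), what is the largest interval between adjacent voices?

Adjacent intervals: G#2→B2 = minor third; B2→A3 = minor seventh; A3→C#4 = major third; C#4→E4 = minor third.
The largest is B2 to A3, a minor seventh (10 semitones).

minor seventh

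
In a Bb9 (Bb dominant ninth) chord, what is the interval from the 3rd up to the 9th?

minor seventh

Bb9 is spelled Bb–D–F–Ab–C.
3rd = D; 9th = C.
From D to C: 10 semitones over a seventh = minor.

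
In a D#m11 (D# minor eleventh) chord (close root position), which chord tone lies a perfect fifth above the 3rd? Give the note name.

Spelling the chord: D#-F#-A#-C#-E#-G#.
The 3rd is F#. A perfect fifth above F# is C#.
C# is the chord's 7th.

C#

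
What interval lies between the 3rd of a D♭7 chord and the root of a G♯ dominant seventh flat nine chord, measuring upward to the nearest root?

D♭7 has F as its 3rd, and G♯ dominant seventh flat nine has G♯ as its root.
2 letter names make it a second; at 3 semitones (a half step wider than major) the quality is augmented.

A2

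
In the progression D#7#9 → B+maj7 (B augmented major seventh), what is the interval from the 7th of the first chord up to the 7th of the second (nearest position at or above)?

major 6th

D#7#9 has C# as its 7th, and B+maj7 (B augmented major seventh) has A# as its 7th.
Counting 6 letters and 9 half steps from C# gives a major sixth.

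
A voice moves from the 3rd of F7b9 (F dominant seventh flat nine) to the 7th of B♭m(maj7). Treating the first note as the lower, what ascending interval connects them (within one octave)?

The 3rd of F7b9 (F dominant seventh flat nine) is A; the 7th of B♭m(maj7) is A.
A up to A spans 1 letter names and 0 semitones — a perfect unison.

perfect 1st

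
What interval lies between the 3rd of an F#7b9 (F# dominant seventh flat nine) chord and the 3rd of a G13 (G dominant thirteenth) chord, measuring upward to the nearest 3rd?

F#7b9 (F# dominant seventh flat nine) has A# as its 3rd, and G13 (G dominant thirteenth) has B as its 3rd.
2 letter names make it a second; at 1 semitone (a half step narrower than major) the quality is minor.

m2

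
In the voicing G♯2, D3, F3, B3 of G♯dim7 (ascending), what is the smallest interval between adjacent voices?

Adjacent intervals: G♯2→D3 = diminished fifth; D3→F3 = minor third; F3→B3 = augmented fourth.
The smallest is D3 to F3, a minor third (3 semitones).

m3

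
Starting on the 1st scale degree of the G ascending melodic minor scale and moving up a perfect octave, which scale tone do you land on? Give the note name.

G

The scale is G A Bb C D E F#.
The 1st scale degree is G; a perfect octave above that is G — scale degree 1.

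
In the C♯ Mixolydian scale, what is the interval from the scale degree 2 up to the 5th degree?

C♯ mixolydian: C♯ D♯ E♯ F♯ G♯ A♯ B.
Scale degree 2 = D♯; 5th degree = G♯.
From D♯ to G♯ is 5 semitones, exactly the perfect fourth.

perfect fourth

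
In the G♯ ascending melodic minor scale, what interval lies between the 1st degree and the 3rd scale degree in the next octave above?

The scale runs G♯ A♯ B C♯ D♯ E♯ F𝄪.
The 1st degree is G♯ and the 3rd scale degree (up an octave) is B.
From G♯ to B: 15 semitones over a tenth = minor.

minor tenth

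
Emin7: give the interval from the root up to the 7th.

minor seventh

Spelling the chord: E G B D.
So we need the interval from E up to D.
7 letter names make it a seventh; at 10 semitones (a half step narrower than major) the quality is minor.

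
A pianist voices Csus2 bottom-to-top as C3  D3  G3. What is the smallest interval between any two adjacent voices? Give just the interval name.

M2

Adjacent intervals: C3→D3 = major second; D3→G3 = perfect fourth.
The smallest is C3 to D3, a major second (2 semitones).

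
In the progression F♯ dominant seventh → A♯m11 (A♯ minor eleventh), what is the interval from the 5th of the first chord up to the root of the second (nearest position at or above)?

The 5th of F♯ dominant seventh is C♯; the root of A♯m11 (A♯ minor eleventh) is A♯.
From C♯ to A♯ is 9 semitones, exactly the major sixth.

major sixth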